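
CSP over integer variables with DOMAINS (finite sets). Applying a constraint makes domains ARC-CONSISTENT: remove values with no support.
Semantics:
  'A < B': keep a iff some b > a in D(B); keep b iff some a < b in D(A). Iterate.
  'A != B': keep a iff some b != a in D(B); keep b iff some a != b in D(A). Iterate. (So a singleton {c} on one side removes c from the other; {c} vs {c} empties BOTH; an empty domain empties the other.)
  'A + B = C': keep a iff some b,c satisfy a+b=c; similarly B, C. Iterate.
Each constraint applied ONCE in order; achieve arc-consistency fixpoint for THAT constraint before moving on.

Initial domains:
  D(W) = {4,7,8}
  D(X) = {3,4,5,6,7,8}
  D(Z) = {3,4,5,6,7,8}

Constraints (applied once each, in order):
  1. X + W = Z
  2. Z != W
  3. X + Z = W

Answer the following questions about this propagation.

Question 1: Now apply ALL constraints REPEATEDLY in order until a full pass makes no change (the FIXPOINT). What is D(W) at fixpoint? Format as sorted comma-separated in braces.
pass 0 (initial): D(W)={4,7,8}
pass 1: W {4,7,8}->{}; X {3,4,5,6,7,8}->{}; Z {3,4,5,6,7,8}->{}
pass 2: no change
Fixpoint after 2 passes: D(W) = {}

Answer: {}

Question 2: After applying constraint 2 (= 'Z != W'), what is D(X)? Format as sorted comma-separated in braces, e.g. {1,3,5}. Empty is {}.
Constraint 1 (X + W = Z) on D(X)={3,4,5,6,7,8} D(W)={4,7,8} D(Z)={3,4,5,6,7,8}: X {3,4,5,6,7,8}->{3,4}; W {4,7,8}->{4}; Z {3,4,5,6,7,8}->{7,8}
Constraint 2 (Z != W) on D(Z)={7,8} D(W)={4}: no change
So after constraint 2: D(X) = {3,4}

Answer: {3,4}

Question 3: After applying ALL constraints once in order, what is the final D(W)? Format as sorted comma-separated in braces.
Constraint 1 (X + W = Z) on D(X)={3,4,5,6,7,8} D(W)={4,7,8} D(Z)={3,4,5,6,7,8}: X {3,4,5,6,7,8}->{3,4}; W {4,7,8}->{4}; Z {3,4,5,6,7,8}->{7,8}
Constraint 2 (Z != W) on D(Z)={7,8} D(W)={4}: no change
Constraint 3 (X + Z = W) on D(X)={3,4} D(Z)={7,8} D(W)={4}: X {3,4}->{}; Z {7,8}->{}; W {4}->{}
So after all 3 constraints: D(W) = {}

Answer: {}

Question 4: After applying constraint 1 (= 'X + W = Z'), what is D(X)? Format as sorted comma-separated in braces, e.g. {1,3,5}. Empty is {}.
Answer: {3,4}

Derivation:
Constraint 1 (X + W = Z) on D(X)={3,4,5,6,7,8} D(W)={4,7,8} D(Z)={3,4,5,6,7,8}: X {3,4,5,6,7,8}->{3,4}; W {4,7,8}->{4}; Z {3,4,5,6,7,8}->{7,8}
So after constraint 1: D(X) = {3,4}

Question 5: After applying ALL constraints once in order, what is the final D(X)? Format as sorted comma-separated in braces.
Answer: {}

Derivation:
Constraint 1 (X + W = Z) on D(X)={3,4,5,6,7,8} D(W)={4,7,8} D(Z)={3,4,5,6,7,8}: X {3,4,5,6,7,8}->{3,4}; W {4,7,8}->{4}; Z {3,4,5,6,7,8}->{7,8}
Constraint 2 (Z != W) on D(Z)={7,8} D(W)={4}: no change
Constraint 3 (X + Z = W) on D(X)={3,4} D(Z)={7,8} D(W)={4}: X {3,4}->{}; Z {7,8}->{}; W {4}->{}
So after all 3 constraints: D(X) = {}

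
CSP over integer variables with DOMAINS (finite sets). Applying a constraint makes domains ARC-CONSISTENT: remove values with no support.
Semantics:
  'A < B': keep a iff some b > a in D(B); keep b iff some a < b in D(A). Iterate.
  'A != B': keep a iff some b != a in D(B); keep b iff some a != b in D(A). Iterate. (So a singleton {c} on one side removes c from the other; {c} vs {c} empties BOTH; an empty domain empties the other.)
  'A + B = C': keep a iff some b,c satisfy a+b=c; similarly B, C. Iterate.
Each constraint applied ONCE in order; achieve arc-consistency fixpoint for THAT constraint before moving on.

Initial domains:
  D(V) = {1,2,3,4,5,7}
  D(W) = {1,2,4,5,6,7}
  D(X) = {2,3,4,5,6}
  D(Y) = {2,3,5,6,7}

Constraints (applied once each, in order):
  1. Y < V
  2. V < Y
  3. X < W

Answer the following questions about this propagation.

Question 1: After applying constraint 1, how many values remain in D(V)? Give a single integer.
Constraint 1 (Y < V) on D(Y)={2,3,5,6,7} D(V)={1,2,3,4,5,7}: Y {2,3,5,6,7}->{2,3,5,6}; V {1,2,3,4,5,7}->{3,4,5,7}
So after constraint 1: D(V)={3,4,5,7}, size = 4

Answer: 4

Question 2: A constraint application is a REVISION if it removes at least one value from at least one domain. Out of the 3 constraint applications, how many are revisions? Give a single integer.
Answer: 3

Derivation:
Constraint 1 (Y < V) on D(Y)={2,3,5,6,7} D(V)={1,2,3,4,5,7}: Y {2,3,5,6,7}->{2,3,5,6}; V {1,2,3,4,5,7}->{3,4,5,7} => REVISION
Constraint 2 (V < Y) on D(V)={3,4,5,7} D(Y)={2,3,5,6}: V {3,4,5,7}->{3,4,5}; Y {2,3,5,6}->{5,6} => REVISION
Constraint 3 (X < W) on D(X)={2,3,4,5,6} D(W)={1,2,4,5,6,7}: W {1,2,4,5,6,7}->{4,5,6,7} => REVISION
Total revisions = 3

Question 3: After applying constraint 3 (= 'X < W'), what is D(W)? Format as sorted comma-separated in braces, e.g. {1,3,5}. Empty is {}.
Constraint 1 (Y < V) on D(Y)={2,3,5,6,7} D(V)={1,2,3,4,5,7}: Y {2,3,5,6,7}->{2,3,5,6}; V {1,2,3,4,5,7}->{3,4,5,7}
Constraint 2 (V < Y) on D(V)={3,4,5,7} D(Y)={2,3,5,6}: V {3,4,5,7}->{3,4,5}; Y {2,3,5,6}->{5,6}
Constraint 3 (X < W) on D(X)={2,3,4,5,6} D(W)={1,2,4,5,6,7}: W {1,2,4,5,6,7}->{4,5,6,7}
So after constraint 3: D(W) = {4,5,6,7}

Answer: {4,5,6,7}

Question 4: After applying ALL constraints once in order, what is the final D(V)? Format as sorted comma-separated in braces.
Answer: {3,4,5}

Derivation:
Constraint 1 (Y < V) on D(Y)={2,3,5,6,7} D(V)={1,2,3,4,5,7}: Y {2,3,5,6,7}->{2,3,5,6}; V {1,2,3,4,5,7}->{3,4,5,7}
Constraint 2 (V < Y) on D(V)={3,4,5,7} D(Y)={2,3,5,6}: V {3,4,5,7}->{3,4,5}; Y {2,3,5,6}->{5,6}
Constraint 3 (X < W) on D(X)={2,3,4,5,6} D(W)={1,2,4,5,6,7}: W {1,2,4,5,6,7}->{4,5,6,7}
So after all 3 constraints: D(V) = {3,4,5}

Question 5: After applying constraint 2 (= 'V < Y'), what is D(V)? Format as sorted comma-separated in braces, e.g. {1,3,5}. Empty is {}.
Answer: {3,4,5}

Derivation:
Constraint 1 (Y < V) on D(Y)={2,3,5,6,7} D(V)={1,2,3,4,5,7}: Y {2,3,5,6,7}->{2,3,5,6}; V {1,2,3,4,5,7}->{3,4,5,7}
Constraint 2 (V < Y) on D(V)={3,4,5,7} D(Y)={2,3,5,6}: V {3,4,5,7}->{3,4,5}; Y {2,3,5,6}->{5,6}
So after constraint 2: D(V) = {3,4,5}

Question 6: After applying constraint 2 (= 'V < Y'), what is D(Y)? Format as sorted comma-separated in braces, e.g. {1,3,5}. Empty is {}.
Constraint 1 (Y < V) on D(Y)={2,3,5,6,7} D(V)={1,2,3,4,5,7}: Y {2,3,5,6,7}->{2,3,5,6}; V {1,2,3,4,5,7}->{3,4,5,7}
Constraint 2 (V < Y) on D(V)={3,4,5,7} D(Y)={2,3,5,6}: V {3,4,5,7}->{3,4,5}; Y {2,3,5,6}->{5,6}
So after constraint 2: D(Y) = {5,6}

Answer: {5,6}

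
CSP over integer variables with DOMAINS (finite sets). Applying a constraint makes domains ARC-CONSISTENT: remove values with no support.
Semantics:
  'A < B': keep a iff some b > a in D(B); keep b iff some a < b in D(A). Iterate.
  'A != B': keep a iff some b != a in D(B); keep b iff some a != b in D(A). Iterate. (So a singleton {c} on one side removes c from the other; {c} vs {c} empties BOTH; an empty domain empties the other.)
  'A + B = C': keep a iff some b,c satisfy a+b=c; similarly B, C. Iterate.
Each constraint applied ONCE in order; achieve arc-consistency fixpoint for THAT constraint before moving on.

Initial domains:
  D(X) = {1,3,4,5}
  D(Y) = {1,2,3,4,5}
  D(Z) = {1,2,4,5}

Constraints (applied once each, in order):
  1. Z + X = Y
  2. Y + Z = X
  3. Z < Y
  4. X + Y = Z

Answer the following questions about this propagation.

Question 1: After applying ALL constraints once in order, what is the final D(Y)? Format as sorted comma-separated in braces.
Constraint 1 (Z + X = Y) on D(Z)={1,2,4,5} D(X)={1,3,4,5} D(Y)={1,2,3,4,5}: Z {1,2,4,5}->{1,2,4}; X {1,3,4,5}->{1,3,4}; Y {1,2,3,4,5}->{2,3,4,5}
Constraint 2 (Y + Z = X) on D(Y)={2,3,4,5} D(Z)={1,2,4} D(X)={1,3,4}: Y {2,3,4,5}->{2,3}; Z {1,2,4}->{1,2}; X {1,3,4}->{3,4}
Constraint 3 (Z < Y) on D(Z)={1,2} D(Y)={2,3}: no change
Constraint 4 (X + Y = Z) on D(X)={3,4} D(Y)={2,3} D(Z)={1,2}: X {3,4}->{}; Y {2,3}->{}; Z {1,2}->{}
So after all 4 constraints: D(Y) = {}

Answer: {}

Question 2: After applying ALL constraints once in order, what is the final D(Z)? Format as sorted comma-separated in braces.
Answer: {}

Derivation:
Constraint 1 (Z + X = Y) on D(Z)={1,2,4,5} D(X)={1,3,4,5} D(Y)={1,2,3,4,5}: Z {1,2,4,5}->{1,2,4}; X {1,3,4,5}->{1,3,4}; Y {1,2,3,4,5}->{2,3,4,5}
Constraint 2 (Y + Z = X) on D(Y)={2,3,4,5} D(Z)={1,2,4} D(X)={1,3,4}: Y {2,3,4,5}->{2,3}; Z {1,2,4}->{1,2}; X {1,3,4}->{3,4}
Constraint 3 (Z < Y) on D(Z)={1,2} D(Y)={2,3}: no change
Constraint 4 (X + Y = Z) on D(X)={3,4} D(Y)={2,3} D(Z)={1,2}: X {3,4}->{}; Y {2,3}->{}; Z {1,2}->{}
So after all 4 constraints: D(Z) = {}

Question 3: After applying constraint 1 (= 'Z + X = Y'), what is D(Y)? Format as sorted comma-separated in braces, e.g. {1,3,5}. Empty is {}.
Answer: {2,3,4,5}

Derivation:
Constraint 1 (Z + X = Y) on D(Z)={1,2,4,5} D(X)={1,3,4,5} D(Y)={1,2,3,4,5}: Z {1,2,4,5}->{1,2,4}; X {1,3,4,5}->{1,3,4}; Y {1,2,3,4,5}->{2,3,4,5}
So after constraint 1: D(Y) = {2,3,4,5}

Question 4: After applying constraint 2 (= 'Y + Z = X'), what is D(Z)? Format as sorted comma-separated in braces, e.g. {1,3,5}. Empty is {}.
Answer: {1,2}

Derivation:
Constraint 1 (Z + X = Y) on D(Z)={1,2,4,5} D(X)={1,3,4,5} D(Y)={1,2,3,4,5}: Z {1,2,4,5}->{1,2,4}; X {1,3,4,5}->{1,3,4}; Y {1,2,3,4,5}->{2,3,4,5}
Constraint 2 (Y + Z = X) on D(Y)={2,3,4,5} D(Z)={1,2,4} D(X)={1,3,4}: Y {2,3,4,5}->{2,3}; Z {1,2,4}->{1,2}; X {1,3,4}->{3,4}
So after constraint 2: D(Z) = {1,2}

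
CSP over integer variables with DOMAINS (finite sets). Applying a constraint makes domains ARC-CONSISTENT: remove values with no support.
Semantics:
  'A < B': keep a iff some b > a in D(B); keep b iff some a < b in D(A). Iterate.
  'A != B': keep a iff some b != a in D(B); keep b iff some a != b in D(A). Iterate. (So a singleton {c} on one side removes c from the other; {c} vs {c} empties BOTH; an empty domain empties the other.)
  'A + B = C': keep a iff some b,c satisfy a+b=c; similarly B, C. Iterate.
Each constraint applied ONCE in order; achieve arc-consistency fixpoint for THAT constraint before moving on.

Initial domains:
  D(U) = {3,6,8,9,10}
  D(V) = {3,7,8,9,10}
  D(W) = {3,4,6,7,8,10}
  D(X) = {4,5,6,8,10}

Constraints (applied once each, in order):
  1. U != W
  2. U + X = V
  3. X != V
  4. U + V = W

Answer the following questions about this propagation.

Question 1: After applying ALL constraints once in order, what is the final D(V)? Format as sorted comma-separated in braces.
Answer: {7}

Derivation:
Constraint 1 (U != W) on D(U)={3,6,8,9,10} D(W)={3,4,6,7,8,10}: no change
Constraint 2 (U + X = V) on D(U)={3,6,8,9,10} D(X)={4,5,6,8,10} D(V)={3,7,8,9,10}: U {3,6,8,9,10}->{3,6}; X {4,5,6,8,10}->{4,5,6}; V {3,7,8,9,10}->{7,8,9,10}
Constraint 3 (X != V) on D(X)={4,5,6} D(V)={7,8,9,10}: no change
Constraint 4 (U + V = W) on D(U)={3,6} D(V)={7,8,9,10} D(W)={3,4,6,7,8,10}: U {3,6}->{3}; V {7,8,9,10}->{7}; W {3,4,6,7,8,10}->{10}
So after all 4 constraints: D(V) = {7}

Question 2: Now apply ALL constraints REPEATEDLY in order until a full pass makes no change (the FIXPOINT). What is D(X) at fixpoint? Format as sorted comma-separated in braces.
pass 0 (initial): D(X)={4,5,6,8,10}
pass 1: U {3,6,8,9,10}->{3}; V {3,7,8,9,10}->{7}; W {3,4,6,7,8,10}->{10}; X {4,5,6,8,10}->{4,5,6}
pass 2: X {4,5,6}->{4}
pass 3: no change
Fixpoint after 3 passes: D(X) = {4}

Answer: {4}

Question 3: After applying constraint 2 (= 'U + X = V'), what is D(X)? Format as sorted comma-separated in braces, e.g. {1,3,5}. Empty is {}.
Answer: {4,5,6}

Derivation:
Constraint 1 (U != W) on D(U)={3,6,8,9,10} D(W)={3,4,6,7,8,10}: no change
Constraint 2 (U + X = V) on D(U)={3,6,8,9,10} D(X)={4,5,6,8,10} D(V)={3,7,8,9,10}: U {3,6,8,9,10}->{3,6}; X {4,5,6,8,10}->{4,5,6}; V {3,7,8,9,10}->{7,8,9,10}
So after constraint 2: D(X) = {4,5,6}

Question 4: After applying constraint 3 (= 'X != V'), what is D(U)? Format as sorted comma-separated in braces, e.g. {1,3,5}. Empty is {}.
Constraint 1 (U != W) on D(U)={3,6,8,9,10} D(W)={3,4,6,7,8,10}: no change
Constraint 2 (U + X = V) on D(U)={3,6,8,9,10} D(X)={4,5,6,8,10} D(V)={3,7,8,9,10}: U {3,6,8,9,10}->{3,6}; X {4,5,6,8,10}->{4,5,6}; V {3,7,8,9,10}->{7,8,9,10}
Constraint 3 (X != V) on D(X)={4,5,6} D(V)={7,8,9,10}: no change
So after constraint 3: D(U) = {3,6}

Answer: {3,6}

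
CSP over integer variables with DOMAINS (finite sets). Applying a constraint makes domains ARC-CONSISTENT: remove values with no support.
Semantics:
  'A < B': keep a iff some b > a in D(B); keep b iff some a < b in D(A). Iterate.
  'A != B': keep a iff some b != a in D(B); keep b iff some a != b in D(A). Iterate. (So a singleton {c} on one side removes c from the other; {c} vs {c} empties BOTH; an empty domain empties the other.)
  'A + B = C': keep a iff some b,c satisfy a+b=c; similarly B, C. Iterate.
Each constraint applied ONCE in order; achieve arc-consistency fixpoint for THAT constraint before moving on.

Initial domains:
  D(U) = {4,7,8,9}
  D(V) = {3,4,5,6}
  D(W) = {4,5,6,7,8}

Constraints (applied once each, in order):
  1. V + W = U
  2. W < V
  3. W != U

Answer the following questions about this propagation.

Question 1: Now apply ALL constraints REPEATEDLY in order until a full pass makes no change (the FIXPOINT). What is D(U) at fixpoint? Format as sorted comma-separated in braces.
Answer: {9}

Derivation:
pass 0 (initial): D(U)={4,7,8,9}
pass 1: U {4,7,8,9}->{7,8,9}; V {3,4,5,6}->{5}; W {4,5,6,7,8}->{4}
pass 2: U {7,8,9}->{9}
pass 3: no change
Fixpoint after 3 passes: D(U) = {9}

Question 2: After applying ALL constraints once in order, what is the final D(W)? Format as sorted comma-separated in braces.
Answer: {4}

Derivation:
Constraint 1 (V + W = U) on D(V)={3,4,5,6} D(W)={4,5,6,7,8} D(U)={4,7,8,9}: V {3,4,5,6}->{3,4,5}; W {4,5,6,7,8}->{4,5,6}; U {4,7,8,9}->{7,8,9}
Constraint 2 (W < V) on D(W)={4,5,6} D(V)={3,4,5}: W {4,5,6}->{4}; V {3,4,5}->{5}
Constraint 3 (W != U) on D(W)={4} D(U)={7,8,9}: no change
So after all 3 constraints: D(W) = {4}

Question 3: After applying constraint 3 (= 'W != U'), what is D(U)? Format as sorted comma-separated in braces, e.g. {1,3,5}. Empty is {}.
Answer: {7,8,9}

Derivation:
Constraint 1 (V + W = U) on D(V)={3,4,5,6} D(W)={4,5,6,7,8} D(U)={4,7,8,9}: V {3,4,5,6}->{3,4,5}; W {4,5,6,7,8}->{4,5,6}; U {4,7,8,9}->{7,8,9}
Constraint 2 (W < V) on D(W)={4,5,6} D(V)={3,4,5}: W {4,5,6}->{4}; V {3,4,5}->{5}
Constraint 3 (W != U) on D(W)={4} D(U)={7,8,9}: no change
So after constraint 3: D(U) = {7,8,9}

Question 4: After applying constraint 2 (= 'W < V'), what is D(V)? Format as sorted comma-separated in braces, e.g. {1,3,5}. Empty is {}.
Answer: {5}

Derivation:
Constraint 1 (V + W = U) on D(V)={3,4,5,6} D(W)={4,5,6,7,8} D(U)={4,7,8,9}: V {3,4,5,6}->{3,4,5}; W {4,5,6,7,8}->{4,5,6}; U {4,7,8,9}->{7,8,9}
Constraint 2 (W < V) on D(W)={4,5,6} D(V)={3,4,5}: W {4,5,6}->{4}; V {3,4,5}->{5}
So after constraint 2: D(V) = {5}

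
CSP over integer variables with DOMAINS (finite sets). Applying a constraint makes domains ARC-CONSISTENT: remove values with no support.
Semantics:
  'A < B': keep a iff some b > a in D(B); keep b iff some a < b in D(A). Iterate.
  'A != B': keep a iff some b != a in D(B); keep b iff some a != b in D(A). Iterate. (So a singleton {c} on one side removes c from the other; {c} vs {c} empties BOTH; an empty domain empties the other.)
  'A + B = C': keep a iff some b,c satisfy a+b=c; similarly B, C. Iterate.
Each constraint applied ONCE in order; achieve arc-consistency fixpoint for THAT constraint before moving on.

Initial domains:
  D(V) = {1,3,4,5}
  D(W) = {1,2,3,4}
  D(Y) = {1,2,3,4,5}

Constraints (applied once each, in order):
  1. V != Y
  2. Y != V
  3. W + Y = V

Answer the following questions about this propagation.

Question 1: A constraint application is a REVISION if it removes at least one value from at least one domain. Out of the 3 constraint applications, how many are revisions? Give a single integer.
Answer: 1

Derivation:
Constraint 1 (V != Y) on D(V)={1,3,4,5} D(Y)={1,2,3,4,5}: no change => not a revision
Constraint 2 (Y != V) on D(Y)={1,2,3,4,5} D(V)={1,3,4,5}: no change => not a revision
Constraint 3 (W + Y = V) on D(W)={1,2,3,4} D(Y)={1,2,3,4,5} D(V)={1,3,4,5}: Y {1,2,3,4,5}->{1,2,3,4}; V {1,3,4,5}->{3,4,5} => REVISION
Total revisions = 1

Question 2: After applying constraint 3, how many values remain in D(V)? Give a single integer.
Answer: 3

Derivation:
Constraint 1 (V != Y) on D(V)={1,3,4,5} D(Y)={1,2,3,4,5}: no change
Constraint 2 (Y != V) on D(Y)={1,2,3,4,5} D(V)={1,3,4,5}: no change
Constraint 3 (W + Y = V) on D(W)={1,2,3,4} D(Y)={1,2,3,4,5} D(V)={1,3,4,5}: Y {1,2,3,4,5}->{1,2,3,4}; V {1,3,4,5}->{3,4,5}
So after constraint 3: D(V)={3,4,5}, size = 3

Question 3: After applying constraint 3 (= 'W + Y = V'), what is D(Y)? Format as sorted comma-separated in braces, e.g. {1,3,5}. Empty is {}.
Answer: {1,2,3,4}

Derivation:
Constraint 1 (V != Y) on D(V)={1,3,4,5} D(Y)={1,2,3,4,5}: no change
Constraint 2 (Y != V) on D(Y)={1,2,3,4,5} D(V)={1,3,4,5}: no change
Constraint 3 (W + Y = V) on D(W)={1,2,3,4} D(Y)={1,2,3,4,5} D(V)={1,3,4,5}: Y {1,2,3,4,5}->{1,2,3,4}; V {1,3,4,5}->{3,4,5}
So after constraint 3: D(Y) = {1,2,3,4}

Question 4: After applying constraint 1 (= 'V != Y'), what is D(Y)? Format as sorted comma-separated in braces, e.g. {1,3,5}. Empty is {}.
Answer: {1,2,3,4,5}

Derivation:
Constraint 1 (V != Y) on D(V)={1,3,4,5} D(Y)={1,2,3,4,5}: no change
So after constraint 1: D(Y) = {1,2,3,4,5}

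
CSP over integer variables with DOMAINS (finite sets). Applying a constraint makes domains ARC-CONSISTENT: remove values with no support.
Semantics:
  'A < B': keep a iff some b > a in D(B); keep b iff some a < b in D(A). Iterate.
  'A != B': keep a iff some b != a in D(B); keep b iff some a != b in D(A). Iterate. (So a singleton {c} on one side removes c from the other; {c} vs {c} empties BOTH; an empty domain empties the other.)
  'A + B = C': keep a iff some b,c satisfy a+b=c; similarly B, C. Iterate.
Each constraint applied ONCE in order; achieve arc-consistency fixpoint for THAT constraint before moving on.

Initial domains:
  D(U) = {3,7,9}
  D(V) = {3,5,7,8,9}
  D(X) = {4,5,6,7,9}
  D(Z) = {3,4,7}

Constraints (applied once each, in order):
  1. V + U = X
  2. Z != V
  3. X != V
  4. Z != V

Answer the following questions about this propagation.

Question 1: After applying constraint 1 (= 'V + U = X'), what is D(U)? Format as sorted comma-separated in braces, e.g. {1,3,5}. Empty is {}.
Answer: {3}

Derivation:
Constraint 1 (V + U = X) on D(V)={3,5,7,8,9} D(U)={3,7,9} D(X)={4,5,6,7,9}: V {3,5,7,8,9}->{3}; U {3,7,9}->{3}; X {4,5,6,7,9}->{6}
So after constraint 1: D(U) = {3}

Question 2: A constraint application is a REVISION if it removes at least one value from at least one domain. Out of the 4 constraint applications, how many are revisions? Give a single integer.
Answer: 2

Derivation:
Constraint 1 (V + U = X) on D(V)={3,5,7,8,9} D(U)={3,7,9} D(X)={4,5,6,7,9}: V {3,5,7,8,9}->{3}; U {3,7,9}->{3}; X {4,5,6,7,9}->{6} => REVISION
Constraint 2 (Z != V) on D(Z)={3,4,7} D(V)={3}: Z {3,4,7}->{4,7} => REVISION
Constraint 3 (X != V) on D(X)={6} D(V)={3}: no change => not a revision
Constraint 4 (Z != V) on D(Z)={4,7} D(V)={3}: no change => not a revision
Total revisions = 2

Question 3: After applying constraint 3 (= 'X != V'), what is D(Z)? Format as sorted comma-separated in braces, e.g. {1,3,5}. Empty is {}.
Answer: {4,7}

Derivation:
Constraint 1 (V + U = X) on D(V)={3,5,7,8,9} D(U)={3,7,9} D(X)={4,5,6,7,9}: V {3,5,7,8,9}->{3}; U {3,7,9}->{3}; X {4,5,6,7,9}->{6}
Constraint 2 (Z != V) on D(Z)={3,4,7} D(V)={3}: Z {3,4,7}->{4,7}
Constraint 3 (X != V) on D(X)={6} D(V)={3}: no change
So after constraint 3: D(Z) = {4,7}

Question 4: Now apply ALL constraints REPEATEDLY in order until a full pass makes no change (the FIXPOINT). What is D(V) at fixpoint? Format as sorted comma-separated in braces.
Answer: {3}

Derivation:
pass 0 (initial): D(V)={3,5,7,8,9}
pass 1: U {3,7,9}->{3}; V {3,5,7,8,9}->{3}; X {4,5,6,7,9}->{6}; Z {3,4,7}->{4,7}
pass 2: no change
Fixpoint after 2 passes: D(V) = {3}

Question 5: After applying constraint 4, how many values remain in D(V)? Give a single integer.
Constraint 1 (V + U = X) on D(V)={3,5,7,8,9} D(U)={3,7,9} D(X)={4,5,6,7,9}: V {3,5,7,8,9}->{3}; U {3,7,9}->{3}; X {4,5,6,7,9}->{6}
Constraint 2 (Z != V) on D(Z)={3,4,7} D(V)={3}: Z {3,4,7}->{4,7}
Constraint 3 (X != V) on D(X)={6} D(V)={3}: no change
Constraint 4 (Z != V) on D(Z)={4,7} D(V)={3}: no change
So after constraint 4: D(V)={3}, size = 1

Answer: 1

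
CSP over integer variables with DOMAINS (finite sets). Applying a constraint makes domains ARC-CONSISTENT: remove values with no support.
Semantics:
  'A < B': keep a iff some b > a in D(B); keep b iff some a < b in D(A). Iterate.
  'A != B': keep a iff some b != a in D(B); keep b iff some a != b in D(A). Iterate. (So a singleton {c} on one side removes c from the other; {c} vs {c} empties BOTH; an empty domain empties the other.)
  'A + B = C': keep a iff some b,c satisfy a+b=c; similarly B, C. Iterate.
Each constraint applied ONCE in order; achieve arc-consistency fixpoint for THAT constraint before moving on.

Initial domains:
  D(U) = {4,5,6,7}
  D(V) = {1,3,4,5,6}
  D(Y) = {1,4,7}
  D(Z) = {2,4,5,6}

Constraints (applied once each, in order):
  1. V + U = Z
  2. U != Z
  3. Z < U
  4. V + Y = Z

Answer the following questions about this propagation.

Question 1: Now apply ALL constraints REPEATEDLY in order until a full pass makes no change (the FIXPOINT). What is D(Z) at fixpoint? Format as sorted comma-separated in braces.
Answer: {}

Derivation:
pass 0 (initial): D(Z)={2,4,5,6}
pass 1: U {4,5,6,7}->{}; V {1,3,4,5,6}->{}; Y {1,4,7}->{}; Z {2,4,5,6}->{}
pass 2: no change
Fixpoint after 2 passes: D(Z) = {}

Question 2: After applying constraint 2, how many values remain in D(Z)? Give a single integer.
Constraint 1 (V + U = Z) on D(V)={1,3,4,5,6} D(U)={4,5,6,7} D(Z)={2,4,5,6}: V {1,3,4,5,6}->{1}; U {4,5,6,7}->{4,5}; Z {2,4,5,6}->{5,6}
Constraint 2 (U != Z) on D(U)={4,5} D(Z)={5,6}: no change
So after constraint 2: D(Z)={5,6}, size = 2

Answer: 2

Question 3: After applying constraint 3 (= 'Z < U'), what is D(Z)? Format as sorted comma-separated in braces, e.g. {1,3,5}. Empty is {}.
Answer: {}

Derivation:
Constraint 1 (V + U = Z) on D(V)={1,3,4,5,6} D(U)={4,5,6,7} D(Z)={2,4,5,6}: V {1,3,4,5,6}->{1}; U {4,5,6,7}->{4,5}; Z {2,4,5,6}->{5,6}
Constraint 2 (U != Z) on D(U)={4,5} D(Z)={5,6}: no change
Constraint 3 (Z < U) on D(Z)={5,6} D(U)={4,5}: Z {5,6}->{}; U {4,5}->{}
So after constraint 3: D(Z) = {}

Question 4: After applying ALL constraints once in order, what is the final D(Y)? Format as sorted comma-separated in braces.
Constraint 1 (V + U = Z) on D(V)={1,3,4,5,6} D(U)={4,5,6,7} D(Z)={2,4,5,6}: V {1,3,4,5,6}->{1}; U {4,5,6,7}->{4,5}; Z {2,4,5,6}->{5,6}
Constraint 2 (U != Z) on D(U)={4,5} D(Z)={5,6}: no change
Constraint 3 (Z < U) on D(Z)={5,6} D(U)={4,5}: Z {5,6}->{}; U {4,5}->{}
Constraint 4 (V + Y = Z) on D(V)={1} D(Y)={1,4,7} D(Z)={}: V {1}->{}; Y {1,4,7}->{}
So after all 4 constraints: D(Y) = {}

Answer: {}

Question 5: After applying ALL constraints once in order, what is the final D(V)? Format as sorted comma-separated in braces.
Answer: {}

Derivation:
Constraint 1 (V + U = Z) on D(V)={1,3,4,5,6} D(U)={4,5,6,7} D(Z)={2,4,5,6}: V {1,3,4,5,6}->{1}; U {4,5,6,7}->{4,5}; Z {2,4,5,6}->{5,6}
Constraint 2 (U != Z) on D(U)={4,5} D(Z)={5,6}: no change
Constraint 3 (Z < U) on D(Z)={5,6} D(U)={4,5}: Z {5,6}->{}; U {4,5}->{}
Constraint 4 (V + Y = Z) on D(V)={1} D(Y)={1,4,7} D(Z)={}: V {1}->{}; Y {1,4,7}->{}
So after all 4 constraints: D(V) = {}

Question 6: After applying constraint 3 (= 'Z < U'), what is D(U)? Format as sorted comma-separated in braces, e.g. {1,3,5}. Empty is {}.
Answer: {}

Derivation:
Constraint 1 (V + U = Z) on D(V)={1,3,4,5,6} D(U)={4,5,6,7} D(Z)={2,4,5,6}: V {1,3,4,5,6}->{1}; U {4,5,6,7}->{4,5}; Z {2,4,5,6}->{5,6}
Constraint 2 (U != Z) on D(U)={4,5} D(Z)={5,6}: no change
Constraint 3 (Z < U) on D(Z)={5,6} D(U)={4,5}: Z {5,6}->{}; U {4,5}->{}
So after constraint 3: D(U) = {}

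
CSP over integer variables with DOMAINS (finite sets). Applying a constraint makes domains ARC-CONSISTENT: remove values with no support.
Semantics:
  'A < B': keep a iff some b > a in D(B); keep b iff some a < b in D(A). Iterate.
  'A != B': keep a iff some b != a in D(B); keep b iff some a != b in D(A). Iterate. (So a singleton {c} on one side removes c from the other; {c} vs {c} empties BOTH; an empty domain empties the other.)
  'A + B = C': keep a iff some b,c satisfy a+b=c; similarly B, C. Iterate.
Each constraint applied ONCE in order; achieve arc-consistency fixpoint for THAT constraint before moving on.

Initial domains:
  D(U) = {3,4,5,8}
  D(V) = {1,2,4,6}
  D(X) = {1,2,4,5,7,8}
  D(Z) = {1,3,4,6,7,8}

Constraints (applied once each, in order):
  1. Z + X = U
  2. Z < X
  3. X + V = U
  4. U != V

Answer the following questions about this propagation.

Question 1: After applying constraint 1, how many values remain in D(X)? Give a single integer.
Constraint 1 (Z + X = U) on D(Z)={1,3,4,6,7,8} D(X)={1,2,4,5,7,8} D(U)={3,4,5,8}: Z {1,3,4,6,7,8}->{1,3,4,6,7}; X {1,2,4,5,7,8}->{1,2,4,5,7}
So after constraint 1: D(X)={1,2,4,5,7}, size = 5

Answer: 5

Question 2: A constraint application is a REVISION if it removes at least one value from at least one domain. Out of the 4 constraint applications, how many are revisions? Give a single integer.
Constraint 1 (Z + X = U) on D(Z)={1,3,4,6,7,8} D(X)={1,2,4,5,7,8} D(U)={3,4,5,8}: Z {1,3,4,6,7,8}->{1,3,4,6,7}; X {1,2,4,5,7,8}->{1,2,4,5,7} => REVISION
Constraint 2 (Z < X) on D(Z)={1,3,4,6,7} D(X)={1,2,4,5,7}: Z {1,3,4,6,7}->{1,3,4,6}; X {1,2,4,5,7}->{2,4,5,7} => REVISION
Constraint 3 (X + V = U) on D(X)={2,4,5,7} D(V)={1,2,4,6} D(U)={3,4,5,8}: X {2,4,5,7}->{2,4,7} => REVISION
Constraint 4 (U != V) on D(U)={3,4,5,8} D(V)={1,2,4,6}: no change => not a revision
Total revisions = 3

Answer: 3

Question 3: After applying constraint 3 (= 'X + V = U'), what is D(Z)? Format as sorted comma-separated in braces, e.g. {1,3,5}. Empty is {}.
Answer: {1,3,4,6}

Derivation:
Constraint 1 (Z + X = U) on D(Z)={1,3,4,6,7,8} D(X)={1,2,4,5,7,8} D(U)={3,4,5,8}: Z {1,3,4,6,7,8}->{1,3,4,6,7}; X {1,2,4,5,7,8}->{1,2,4,5,7}
Constraint 2 (Z < X) on D(Z)={1,3,4,6,7} D(X)={1,2,4,5,7}: Z {1,3,4,6,7}->{1,3,4,6}; X {1,2,4,5,7}->{2,4,5,7}
Constraint 3 (X + V = U) on D(X)={2,4,5,7} D(V)={1,2,4,6} D(U)={3,4,5,8}: X {2,4,5,7}->{2,4,7}
So after constraint 3: D(Z) = {1,3,4,6}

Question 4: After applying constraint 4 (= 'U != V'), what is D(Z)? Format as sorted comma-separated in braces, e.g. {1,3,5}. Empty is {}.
Answer: {1,3,4,6}

Derivation:
Constraint 1 (Z + X = U) on D(Z)={1,3,4,6,7,8} D(X)={1,2,4,5,7,8} D(U)={3,4,5,8}: Z {1,3,4,6,7,8}->{1,3,4,6,7}; X {1,2,4,5,7,8}->{1,2,4,5,7}
Constraint 2 (Z < X) on D(Z)={1,3,4,6,7} D(X)={1,2,4,5,7}: Z {1,3,4,6,7}->{1,3,4,6}; X {1,2,4,5,7}->{2,4,5,7}
Constraint 3 (X + V = U) on D(X)={2,4,5,7} D(V)={1,2,4,6} D(U)={3,4,5,8}: X {2,4,5,7}->{2,4,7}
Constraint 4 (U != V) on D(U)={3,4,5,8} D(V)={1,2,4,6}: no change
So after constraint 4: D(Z) = {1,3,4,6}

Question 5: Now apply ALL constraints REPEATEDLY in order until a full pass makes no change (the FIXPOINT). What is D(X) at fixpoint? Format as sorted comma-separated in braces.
Answer: {2,4,7}

Derivation:
pass 0 (initial): D(X)={1,2,4,5,7,8}
pass 1: X {1,2,4,5,7,8}->{2,4,7}; Z {1,3,4,6,7,8}->{1,3,4,6}
pass 2: U {3,4,5,8}->{3,5,8}; V {1,2,4,6}->{1,4,6}
pass 3: no change
Fixpoint after 3 passes: D(X) = {2,4,7}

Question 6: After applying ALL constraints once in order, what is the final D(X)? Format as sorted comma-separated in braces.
Constraint 1 (Z + X = U) on D(Z)={1,3,4,6,7,8} D(X)={1,2,4,5,7,8} D(U)={3,4,5,8}: Z {1,3,4,6,7,8}->{1,3,4,6,7}; X {1,2,4,5,7,8}->{1,2,4,5,7}
Constraint 2 (Z < X) on D(Z)={1,3,4,6,7} D(X)={1,2,4,5,7}: Z {1,3,4,6,7}->{1,3,4,6}; X {1,2,4,5,7}->{2,4,5,7}
Constraint 3 (X + V = U) on D(X)={2,4,5,7} D(V)={1,2,4,6} D(U)={3,4,5,8}: X {2,4,5,7}->{2,4,7}
Constraint 4 (U != V) on D(U)={3,4,5,8} D(V)={1,2,4,6}: no change
So after all 4 constraints: D(X) = {2,4,7}

Answer: {2,4,7}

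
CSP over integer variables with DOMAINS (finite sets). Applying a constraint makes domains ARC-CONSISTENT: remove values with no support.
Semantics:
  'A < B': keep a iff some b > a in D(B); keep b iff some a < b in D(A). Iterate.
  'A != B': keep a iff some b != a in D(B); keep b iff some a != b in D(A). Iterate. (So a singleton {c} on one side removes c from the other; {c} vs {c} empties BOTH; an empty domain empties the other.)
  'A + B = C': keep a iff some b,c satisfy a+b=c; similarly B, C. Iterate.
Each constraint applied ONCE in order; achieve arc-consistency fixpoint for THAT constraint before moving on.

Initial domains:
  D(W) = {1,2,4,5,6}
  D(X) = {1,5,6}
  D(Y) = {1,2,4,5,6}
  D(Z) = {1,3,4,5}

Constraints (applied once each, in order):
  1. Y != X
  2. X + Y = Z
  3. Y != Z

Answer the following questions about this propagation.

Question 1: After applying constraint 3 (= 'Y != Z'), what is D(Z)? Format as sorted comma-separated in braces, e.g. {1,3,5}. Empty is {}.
Constraint 1 (Y != X) on D(Y)={1,2,4,5,6} D(X)={1,5,6}: no change
Constraint 2 (X + Y = Z) on D(X)={1,5,6} D(Y)={1,2,4,5,6} D(Z)={1,3,4,5}: X {1,5,6}->{1}; Y {1,2,4,5,6}->{2,4}; Z {1,3,4,5}->{3,5}
Constraint 3 (Y != Z) on D(Y)={2,4} D(Z)={3,5}: no change
So after constraint 3: D(Z) = {3,5}

Answer: {3,5}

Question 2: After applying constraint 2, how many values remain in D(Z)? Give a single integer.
Constraint 1 (Y != X) on D(Y)={1,2,4,5,6} D(X)={1,5,6}: no change
Constraint 2 (X + Y = Z) on D(X)={1,5,6} D(Y)={1,2,4,5,6} D(Z)={1,3,4,5}: X {1,5,6}->{1}; Y {1,2,4,5,6}->{2,4}; Z {1,3,4,5}->{3,5}
So after constraint 2: D(Z)={3,5}, size = 2

Answer: 2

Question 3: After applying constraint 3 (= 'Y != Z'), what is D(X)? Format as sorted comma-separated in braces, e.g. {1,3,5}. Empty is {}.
Answer: {1}

Derivation:
Constraint 1 (Y != X) on D(Y)={1,2,4,5,6} D(X)={1,5,6}: no change
Constraint 2 (X + Y = Z) on D(X)={1,5,6} D(Y)={1,2,4,5,6} D(Z)={1,3,4,5}: X {1,5,6}->{1}; Y {1,2,4,5,6}->{2,4}; Z {1,3,4,5}->{3,5}
Constraint 3 (Y != Z) on D(Y)={2,4} D(Z)={3,5}: no change
So after constraint 3: D(X) = {1}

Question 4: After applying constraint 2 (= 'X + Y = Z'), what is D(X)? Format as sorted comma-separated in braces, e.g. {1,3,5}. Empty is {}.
Answer: {1}

Derivation:
Constraint 1 (Y != X) on D(Y)={1,2,4,5,6} D(X)={1,5,6}: no change
Constraint 2 (X + Y = Z) on D(X)={1,5,6} D(Y)={1,2,4,5,6} D(Z)={1,3,4,5}: X {1,5,6}->{1}; Y {1,2,4,5,6}->{2,4}; Z {1,3,4,5}->{3,5}
So after constraint 2: D(X) = {1}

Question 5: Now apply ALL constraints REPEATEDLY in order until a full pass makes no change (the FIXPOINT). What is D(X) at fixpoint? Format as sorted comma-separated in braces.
pass 0 (initial): D(X)={1,5,6}
pass 1: X {1,5,6}->{1}; Y {1,2,4,5,6}->{2,4}; Z {1,3,4,5}->{3,5}
pass 2: no change
Fixpoint after 2 passes: D(X) = {1}

Answer: {1}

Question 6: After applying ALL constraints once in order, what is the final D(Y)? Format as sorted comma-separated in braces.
Answer: {2,4}

Derivation:
Constraint 1 (Y != X) on D(Y)={1,2,4,5,6} D(X)={1,5,6}: no change
Constraint 2 (X + Y = Z) on D(X)={1,5,6} D(Y)={1,2,4,5,6} D(Z)={1,3,4,5}: X {1,5,6}->{1}; Y {1,2,4,5,6}->{2,4}; Z {1,3,4,5}->{3,5}
Constraint 3 (Y != Z) on D(Y)={2,4} D(Z)={3,5}: no change
So after all 3 constraints: D(Y) = {2,4}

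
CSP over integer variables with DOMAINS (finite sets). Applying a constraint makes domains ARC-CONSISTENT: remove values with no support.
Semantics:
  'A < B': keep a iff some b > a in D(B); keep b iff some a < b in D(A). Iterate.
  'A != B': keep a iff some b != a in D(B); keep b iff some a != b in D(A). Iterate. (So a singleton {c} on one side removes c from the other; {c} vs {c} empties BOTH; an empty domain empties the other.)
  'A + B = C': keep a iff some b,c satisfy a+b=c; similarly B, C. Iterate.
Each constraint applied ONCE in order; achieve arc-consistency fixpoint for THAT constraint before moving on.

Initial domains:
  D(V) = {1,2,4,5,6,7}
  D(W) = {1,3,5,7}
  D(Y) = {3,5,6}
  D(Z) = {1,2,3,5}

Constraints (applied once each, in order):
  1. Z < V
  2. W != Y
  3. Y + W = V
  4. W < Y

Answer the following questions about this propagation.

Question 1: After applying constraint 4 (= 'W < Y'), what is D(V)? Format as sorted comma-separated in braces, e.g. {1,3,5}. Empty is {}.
Constraint 1 (Z < V) on D(Z)={1,2,3,5} D(V)={1,2,4,5,6,7}: V {1,2,4,5,6,7}->{2,4,5,6,7}
Constraint 2 (W != Y) on D(W)={1,3,5,7} D(Y)={3,5,6}: no change
Constraint 3 (Y + W = V) on D(Y)={3,5,6} D(W)={1,3,5,7} D(V)={2,4,5,6,7}: W {1,3,5,7}->{1,3}; V {2,4,5,6,7}->{4,6,7}
Constraint 4 (W < Y) on D(W)={1,3} D(Y)={3,5,6}: no change
So after constraint 4: D(V) = {4,6,7}

Answer: {4,6,7}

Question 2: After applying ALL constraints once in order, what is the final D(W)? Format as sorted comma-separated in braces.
Constraint 1 (Z < V) on D(Z)={1,2,3,5} D(V)={1,2,4,5,6,7}: V {1,2,4,5,6,7}->{2,4,5,6,7}
Constraint 2 (W != Y) on D(W)={1,3,5,7} D(Y)={3,5,6}: no change
Constraint 3 (Y + W = V) on D(Y)={3,5,6} D(W)={1,3,5,7} D(V)={2,4,5,6,7}: W {1,3,5,7}->{1,3}; V {2,4,5,6,7}->{4,6,7}
Constraint 4 (W < Y) on D(W)={1,3} D(Y)={3,5,6}: no change
So after all 4 constraints: D(W) = {1,3}

Answer: {1,3}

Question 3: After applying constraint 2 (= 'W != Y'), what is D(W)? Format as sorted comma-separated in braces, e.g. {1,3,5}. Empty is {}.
Constraint 1 (Z < V) on D(Z)={1,2,3,5} D(V)={1,2,4,5,6,7}: V {1,2,4,5,6,7}->{2,4,5,6,7}
Constraint 2 (W != Y) on D(W)={1,3,5,7} D(Y)={3,5,6}: no change
So after constraint 2: D(W) = {1,3,5,7}

Answer: {1,3,5,7}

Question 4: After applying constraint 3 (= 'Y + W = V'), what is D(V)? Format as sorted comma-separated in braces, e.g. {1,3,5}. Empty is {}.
Constraint 1 (Z < V) on D(Z)={1,2,3,5} D(V)={1,2,4,5,6,7}: V {1,2,4,5,6,7}->{2,4,5,6,7}
Constraint 2 (W != Y) on D(W)={1,3,5,7} D(Y)={3,5,6}: no change
Constraint 3 (Y + W = V) on D(Y)={3,5,6} D(W)={1,3,5,7} D(V)={2,4,5,6,7}: W {1,3,5,7}->{1,3}; V {2,4,5,6,7}->{4,6,7}
So after constraint 3: D(V) = {4,6,7}

Answer: {4,6,7}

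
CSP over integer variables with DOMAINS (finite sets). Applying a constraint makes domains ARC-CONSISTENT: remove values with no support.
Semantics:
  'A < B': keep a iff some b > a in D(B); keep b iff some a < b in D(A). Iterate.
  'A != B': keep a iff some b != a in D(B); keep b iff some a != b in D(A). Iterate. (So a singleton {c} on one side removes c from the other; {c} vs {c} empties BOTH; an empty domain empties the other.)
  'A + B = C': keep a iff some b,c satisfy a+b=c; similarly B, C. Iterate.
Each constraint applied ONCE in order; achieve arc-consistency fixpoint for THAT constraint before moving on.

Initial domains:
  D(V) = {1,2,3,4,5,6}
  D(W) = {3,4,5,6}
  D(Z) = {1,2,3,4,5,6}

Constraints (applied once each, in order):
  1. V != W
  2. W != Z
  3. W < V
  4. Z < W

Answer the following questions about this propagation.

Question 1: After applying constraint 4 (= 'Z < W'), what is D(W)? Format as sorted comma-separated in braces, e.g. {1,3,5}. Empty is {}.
Constraint 1 (V != W) on D(V)={1,2,3,4,5,6} D(W)={3,4,5,6}: no change
Constraint 2 (W != Z) on D(W)={3,4,5,6} D(Z)={1,2,3,4,5,6}: no change
Constraint 3 (W < V) on D(W)={3,4,5,6} D(V)={1,2,3,4,5,6}: W {3,4,5,6}->{3,4,5}; V {1,2,3,4,5,6}->{4,5,6}
Constraint 4 (Z < W) on D(Z)={1,2,3,4,5,6} D(W)={3,4,5}: Z {1,2,3,4,5,6}->{1,2,3,4}
So after constraint 4: D(W) = {3,4,5}

Answer: {3,4,5}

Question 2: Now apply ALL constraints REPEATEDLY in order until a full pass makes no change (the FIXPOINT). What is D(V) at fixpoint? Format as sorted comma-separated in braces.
pass 0 (initial): D(V)={1,2,3,4,5,6}
pass 1: V {1,2,3,4,5,6}->{4,5,6}; W {3,4,5,6}->{3,4,5}; Z {1,2,3,4,5,6}->{1,2,3,4}
pass 2: no change
Fixpoint after 2 passes: D(V) = {4,5,6}

Answer: {4,5,6}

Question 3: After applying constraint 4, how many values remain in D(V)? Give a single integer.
Constraint 1 (V != W) on D(V)={1,2,3,4,5,6} D(W)={3,4,5,6}: no change
Constraint 2 (W != Z) on D(W)={3,4,5,6} D(Z)={1,2,3,4,5,6}: no change
Constraint 3 (W < V) on D(W)={3,4,5,6} D(V)={1,2,3,4,5,6}: W {3,4,5,6}->{3,4,5}; V {1,2,3,4,5,6}->{4,5,6}
Constraint 4 (Z < W) on D(Z)={1,2,3,4,5,6} D(W)={3,4,5}: Z {1,2,3,4,5,6}->{1,2,3,4}
So after constraint 4: D(V)={4,5,6}, size = 3

Answer: 3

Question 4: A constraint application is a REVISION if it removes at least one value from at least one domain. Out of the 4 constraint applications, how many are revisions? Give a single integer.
Constraint 1 (V != W) on D(V)={1,2,3,4,5,6} D(W)={3,4,5,6}: no change => not a revision
Constraint 2 (W != Z) on D(W)={3,4,5,6} D(Z)={1,2,3,4,5,6}: no change => not a revision
Constraint 3 (W < V) on D(W)={3,4,5,6} D(V)={1,2,3,4,5,6}: W {3,4,5,6}->{3,4,5}; V {1,2,3,4,5,6}->{4,5,6} => REVISION
Constraint 4 (Z < W) on D(Z)={1,2,3,4,5,6} D(W)={3,4,5}: Z {1,2,3,4,5,6}->{1,2,3,4} => REVISION
Total revisions = 2

Answer: 2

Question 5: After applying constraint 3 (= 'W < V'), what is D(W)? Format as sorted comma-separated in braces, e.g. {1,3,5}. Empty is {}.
Constraint 1 (V != W) on D(V)={1,2,3,4,5,6} D(W)={3,4,5,6}: no change
Constraint 2 (W != Z) on D(W)={3,4,5,6} D(Z)={1,2,3,4,5,6}: no change
Constraint 3 (W < V) on D(W)={3,4,5,6} D(V)={1,2,3,4,5,6}: W {3,4,5,6}->{3,4,5}; V {1,2,3,4,5,6}->{4,5,6}
So after constraint 3: D(W) = {3,4,5}

Answer: {3,4,5}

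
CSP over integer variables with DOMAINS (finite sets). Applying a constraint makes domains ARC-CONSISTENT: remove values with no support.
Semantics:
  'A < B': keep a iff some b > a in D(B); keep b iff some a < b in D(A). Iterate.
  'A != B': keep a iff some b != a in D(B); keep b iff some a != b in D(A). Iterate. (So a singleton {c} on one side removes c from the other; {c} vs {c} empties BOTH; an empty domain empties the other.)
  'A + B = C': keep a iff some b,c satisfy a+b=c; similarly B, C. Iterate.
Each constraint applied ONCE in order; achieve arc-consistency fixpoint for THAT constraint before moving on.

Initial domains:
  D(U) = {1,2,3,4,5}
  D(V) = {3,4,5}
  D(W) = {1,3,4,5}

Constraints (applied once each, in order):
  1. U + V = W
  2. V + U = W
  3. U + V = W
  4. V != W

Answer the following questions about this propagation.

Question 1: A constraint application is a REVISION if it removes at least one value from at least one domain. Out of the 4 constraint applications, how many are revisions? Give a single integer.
Answer: 1

Derivation:
Constraint 1 (U + V = W) on D(U)={1,2,3,4,5} D(V)={3,4,5} D(W)={1,3,4,5}: U {1,2,3,4,5}->{1,2}; V {3,4,5}->{3,4}; W {1,3,4,5}->{4,5} => REVISION
Constraint 2 (V + U = W) on D(V)={3,4} D(U)={1,2} D(W)={4,5}: no change => not a revision
Constraint 3 (U + V = W) on D(U)={1,2} D(V)={3,4} D(W)={4,5}: no change => not a revision
Constraint 4 (V != W) on D(V)={3,4} D(W)={4,5}: no change => not a revision
Total revisions = 1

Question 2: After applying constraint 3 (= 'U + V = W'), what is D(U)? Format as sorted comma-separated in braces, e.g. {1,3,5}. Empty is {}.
Constraint 1 (U + V = W) on D(U)={1,2,3,4,5} D(V)={3,4,5} D(W)={1,3,4,5}: U {1,2,3,4,5}->{1,2}; V {3,4,5}->{3,4}; W {1,3,4,5}->{4,5}
Constraint 2 (V + U = W) on D(V)={3,4} D(U)={1,2} D(W)={4,5}: no change
Constraint 3 (U + V = W) on D(U)={1,2} D(V)={3,4} D(W)={4,5}: no change
So after constraint 3: D(U) = {1,2}

Answer: {1,2}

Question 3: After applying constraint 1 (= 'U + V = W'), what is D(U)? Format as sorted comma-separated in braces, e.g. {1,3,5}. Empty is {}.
Constraint 1 (U + V = W) on D(U)={1,2,3,4,5} D(V)={3,4,5} D(W)={1,3,4,5}: U {1,2,3,4,5}->{1,2}; V {3,4,5}->{3,4}; W {1,3,4,5}->{4,5}
So after constraint 1: D(U) = {1,2}

Answer: {1,2}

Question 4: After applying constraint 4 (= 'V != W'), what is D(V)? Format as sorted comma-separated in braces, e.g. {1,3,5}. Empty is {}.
Answer: {3,4}

Derivation:
Constraint 1 (U + V = W) on D(U)={1,2,3,4,5} D(V)={3,4,5} D(W)={1,3,4,5}: U {1,2,3,4,5}->{1,2}; V {3,4,5}->{3,4}; W {1,3,4,5}->{4,5}
Constraint 2 (V + U = W) on D(V)={3,4} D(U)={1,2} D(W)={4,5}: no change
Constraint 3 (U + V = W) on D(U)={1,2} D(V)={3,4} D(W)={4,5}: no change
Constraint 4 (V != W) on D(V)={3,4} D(W)={4,5}: no change
So after constraint 4: D(V) = {3,4}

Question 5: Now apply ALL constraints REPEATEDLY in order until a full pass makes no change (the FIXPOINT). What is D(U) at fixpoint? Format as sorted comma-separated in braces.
Answer: {1,2}

Derivation:
pass 0 (initial): D(U)={1,2,3,4,5}
pass 1: U {1,2,3,4,5}->{1,2}; V {3,4,5}->{3,4}; W {1,3,4,5}->{4,5}
pass 2: no change
Fixpoint after 2 passes: D(U) = {1,2}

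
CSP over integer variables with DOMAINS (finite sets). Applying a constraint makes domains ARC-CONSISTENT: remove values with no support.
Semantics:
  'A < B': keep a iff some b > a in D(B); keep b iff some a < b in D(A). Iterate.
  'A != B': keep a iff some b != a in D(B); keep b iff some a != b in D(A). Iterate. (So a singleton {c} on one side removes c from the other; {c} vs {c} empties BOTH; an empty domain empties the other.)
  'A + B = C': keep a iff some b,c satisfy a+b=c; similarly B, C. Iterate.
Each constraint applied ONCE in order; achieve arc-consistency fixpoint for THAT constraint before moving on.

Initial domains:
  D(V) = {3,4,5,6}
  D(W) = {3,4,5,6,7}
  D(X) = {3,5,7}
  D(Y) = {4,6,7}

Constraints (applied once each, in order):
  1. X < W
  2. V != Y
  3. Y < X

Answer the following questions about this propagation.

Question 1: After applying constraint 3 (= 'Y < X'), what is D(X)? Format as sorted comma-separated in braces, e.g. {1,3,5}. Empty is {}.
Constraint 1 (X < W) on D(X)={3,5,7} D(W)={3,4,5,6,7}: X {3,5,7}->{3,5}; W {3,4,5,6,7}->{4,5,6,7}
Constraint 2 (V != Y) on D(V)={3,4,5,6} D(Y)={4,6,7}: no change
Constraint 3 (Y < X) on D(Y)={4,6,7} D(X)={3,5}: Y {4,6,7}->{4}; X {3,5}->{5}
So after constraint 3: D(X) = {5}

Answer: {5}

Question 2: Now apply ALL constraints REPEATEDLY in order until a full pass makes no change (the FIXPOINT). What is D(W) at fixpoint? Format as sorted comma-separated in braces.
pass 0 (initial): D(W)={3,4,5,6,7}
pass 1: W {3,4,5,6,7}->{4,5,6,7}; X {3,5,7}->{5}; Y {4,6,7}->{4}
pass 2: V {3,4,5,6}->{3,5,6}; W {4,5,6,7}->{6,7}
pass 3: no change
Fixpoint after 3 passes: D(W) = {6,7}

Answer: {6,7}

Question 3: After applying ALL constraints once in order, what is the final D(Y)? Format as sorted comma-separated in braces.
Answer: {4}

Derivation:
Constraint 1 (X < W) on D(X)={3,5,7} D(W)={3,4,5,6,7}: X {3,5,7}->{3,5}; W {3,4,5,6,7}->{4,5,6,7}
Constraint 2 (V != Y) on D(V)={3,4,5,6} D(Y)={4,6,7}: no change
Constraint 3 (Y < X) on D(Y)={4,6,7} D(X)={3,5}: Y {4,6,7}->{4}; X {3,5}->{5}
So after all 3 constraints: D(Y) = {4}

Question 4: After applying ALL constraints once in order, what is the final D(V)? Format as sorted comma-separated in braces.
Constraint 1 (X < W) on D(X)={3,5,7} D(W)={3,4,5,6,7}: X {3,5,7}->{3,5}; W {3,4,5,6,7}->{4,5,6,7}
Constraint 2 (V != Y) on D(V)={3,4,5,6} D(Y)={4,6,7}: no change
Constraint 3 (Y < X) on D(Y)={4,6,7} D(X)={3,5}: Y {4,6,7}->{4}; X {3,5}->{5}
So after all 3 constraints: D(V) = {3,4,5,6}

Answer: {3,4,5,6}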